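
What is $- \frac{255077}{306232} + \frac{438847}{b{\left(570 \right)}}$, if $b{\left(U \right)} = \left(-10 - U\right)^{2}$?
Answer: $\frac{6072636463}{12877055600} \approx 0.47159$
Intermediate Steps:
$- \frac{255077}{306232} + \frac{438847}{b{\left(570 \right)}} = - \frac{255077}{306232} + \frac{438847}{\left(10 + 570\right)^{2}} = \left(-255077\right) \frac{1}{306232} + \frac{438847}{580^{2}} = - \frac{255077}{306232} + \frac{438847}{336400} = \frac{6072636463}{12877055600}$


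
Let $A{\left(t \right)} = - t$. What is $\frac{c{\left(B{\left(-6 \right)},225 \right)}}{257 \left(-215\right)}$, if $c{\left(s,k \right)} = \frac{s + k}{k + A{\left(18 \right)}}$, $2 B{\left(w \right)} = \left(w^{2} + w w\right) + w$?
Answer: $- \frac{2}{88665} \approx -2.2557 \cdot 10^{-5}$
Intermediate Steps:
$B{\left(w \right)} = w^{2} + \frac{w}{2}$ ($B{\left(w \right)} = \frac{\left(w^{2} + w w\right) + w}{2} = \frac{\left(w^{2} + w^{2}\right) + w}{2} = \frac{2 w^{2} + w}{2} = \frac{w + 2 w^{2}}{2} = w^{2} + \frac{w}{2}$)
$c{\left(s,k \right)} = \frac{k + s}{-18 + k}$ ($c{\left(s,k \right)} = \frac{s + k}{k - 18} = \frac{k + s}{k - 18} = \frac{k + s}{-18 + k}$)
$\frac{c{\left(B{\left(-6 \right)},225 \right)}}{257 \left(-215\right)} = \frac{\frac{1}{-18 + 225} \left(225 - 6 \left(\frac{1}{2} - 6\right)\right)}{257 \left(-215\right)} = \frac{\frac{1}{207} \left(225 - -33\right)}{-55255} = \frac{225 + 33}{207} \left(- \frac{1}{55255}\right) = \frac{1}{207} \cdot 258 \left(- \frac{1}{55255}\right) = \frac{86}{69} \left(- \frac{1}{55255}\right) = - \frac{2}{88665}$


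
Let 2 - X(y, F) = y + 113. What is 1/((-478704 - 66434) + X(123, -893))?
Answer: -1/545372 ≈ -1.8336e-6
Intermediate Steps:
X(y, F) = -111 - y (X(y, F) = 2 - (y + 113) = 2 - (113 + y) = 2 + (-113 - y) = -111 - y)
1/((-478704 - 66434) + X(123, -893)) = 1/((-478704 - 66434) + (-111 - 1*123)) = 1/(-545138 + (-111 - 123)) = 1/(-545138 - 234) = 1/(-545372) = -1/545372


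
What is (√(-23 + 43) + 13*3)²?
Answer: 1541 + 156*√5 ≈ 1889.8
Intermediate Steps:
(√(-23 + 43) + 13*3)² = (√20 + 39)² = (2*√5 + 39)² = (39 + 2*√5)²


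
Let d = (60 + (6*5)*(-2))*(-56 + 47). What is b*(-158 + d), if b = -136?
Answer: 21488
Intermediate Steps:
d = 0 (d = (60 + 30*(-2))*(-9) = (60 - 60)*(-9) = 0*(-9) = 0)
b*(-158 + d) = -136*(-158 + 0) = -136*(-158) = 21488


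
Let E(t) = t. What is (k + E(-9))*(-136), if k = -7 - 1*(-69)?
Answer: -7208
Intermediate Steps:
k = 62 (k = -7 + 69 = 62)
(k + E(-9))*(-136) = (62 - 9)*(-136) = 53*(-136) = -7208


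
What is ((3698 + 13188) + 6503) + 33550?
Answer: 56939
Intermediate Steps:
((3698 + 13188) + 6503) + 33550 = (16886 + 6503) + 33550 = 23389 + 33550 = 56939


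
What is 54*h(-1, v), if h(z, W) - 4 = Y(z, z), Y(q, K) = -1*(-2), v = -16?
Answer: 324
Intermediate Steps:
Y(q, K) = 2
h(z, W) = 6 (h(z, W) = 4 + 2 = 6)
54*h(-1, v) = 54*6 = 324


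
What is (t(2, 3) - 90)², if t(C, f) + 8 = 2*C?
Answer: 8836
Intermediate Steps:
t(C, f) = -8 + 2*C
(t(2, 3) - 90)² = ((-8 + 2*2) - 90)² = ((-8 + 4) - 90)² = (-4 - 90)² = (-94)² = 8836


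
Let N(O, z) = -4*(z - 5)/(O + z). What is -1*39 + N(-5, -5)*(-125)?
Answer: 461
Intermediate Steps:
N(O, z) = -4*(-5 + z)/(O + z)
-1*39 + N(-5, -5)*(-125) = -1*39 + (4*(5 - 1*(-5))/(-5 - 5))*(-125) = -39 + (4*(5 + 5)/(-10))*(-125) = -39 + (4*(-1/10)*10)*(-125) = -39 - 4*(-125) = -39 + 500 = 461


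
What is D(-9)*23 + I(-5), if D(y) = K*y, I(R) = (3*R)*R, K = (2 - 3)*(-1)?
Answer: -132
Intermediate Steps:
K = 1 (K = -1*(-1) = 1)
I(R) = 3*R²
D(y) = y (D(y) = 1*y = y)
D(-9)*23 + I(-5) = -9*23 + 3*(-5)² = -207 + 3*25 = -207 + 75 = -132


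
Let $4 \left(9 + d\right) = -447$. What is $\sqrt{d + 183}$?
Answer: $\frac{\sqrt{249}}{2} \approx 7.8899$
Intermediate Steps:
$d = - \frac{483}{4}$ ($d = -9 + \frac{1}{4} \left(-447\right) = -9 - \frac{447}{4} = - \frac{483}{4} \approx -120.75$)
$\sqrt{d + 183} = \sqrt{- \frac{483}{4} + 183} = \sqrt{\frac{249}{4}} = \frac{\sqrt{249}}{2}$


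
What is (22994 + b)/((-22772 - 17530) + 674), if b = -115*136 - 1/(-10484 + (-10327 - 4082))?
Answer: -183063123/986459804 ≈ -0.18558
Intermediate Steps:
b = -389326519/24893 (b = -15640 - 1/(-10484 - 14409) = -15640 - 1/(-24893) = -15640 - 1*(-1/24893) = -15640 + 1/24893 = -389326519/24893 ≈ -15640.)
(22994 + b)/((-22772 - 17530) + 674) = (22994 - 389326519/24893)/((-22772 - 17530) + 674) = 183063123/(24893*(-40302 + 674)) = (183063123/24893)/(-39628) = (183063123/24893)*(-1/39628) = -183063123/986459804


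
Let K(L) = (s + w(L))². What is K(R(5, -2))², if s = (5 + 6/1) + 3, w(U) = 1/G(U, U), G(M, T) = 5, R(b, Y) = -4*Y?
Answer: 25411681/625 ≈ 40659.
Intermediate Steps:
w(U) = ⅕ (w(U) = 1/5 = ⅕)
s = 14 (s = (5 + 6*1) + 3 = (5 + 6) + 3 = 11 + 3 = 14)
K(L) = 5041/25 (K(L) = (14 + ⅕)² = (71/5)² = 5041/25)
K(R(5, -2))² = (5041/25)² = 25411681/625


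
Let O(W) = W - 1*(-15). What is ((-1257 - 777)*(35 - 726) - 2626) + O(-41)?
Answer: 1402842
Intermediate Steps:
O(W) = 15 + W (O(W) = W + 15 = 15 + W)
((-1257 - 777)*(35 - 726) - 2626) + O(-41) = ((-1257 - 777)*(35 - 726) - 2626) + (15 - 41) = (-2034*(-691) - 2626) - 26 = (1405494 - 2626) - 26 = 1402868 - 26 = 1402842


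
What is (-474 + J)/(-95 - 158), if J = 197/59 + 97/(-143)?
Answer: 3976690/2134561 ≈ 1.8630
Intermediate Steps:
J = 22448/8437 (J = 197*(1/59) + 97*(-1/143) = 197/59 - 97/143 = 22448/8437 ≈ 2.6607)
(-474 + J)/(-95 - 158) = (-474 + 22448/8437)/(-95 - 158) = -3976690/8437/(-253) = -3976690/8437*(-1/253) = 3976690/2134561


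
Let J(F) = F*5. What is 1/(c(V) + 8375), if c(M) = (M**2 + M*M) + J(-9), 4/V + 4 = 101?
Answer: 9409/78377002 ≈ 0.00012005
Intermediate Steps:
V = 4/97 (V = 4/(-4 + 101) = 4/97 ≈ 0.041237)
J(F) = 5*F
c(M) = -45 + 2*M**2 (c(M) = (M**2 + M*M) + 5*(-9) = (M**2 + M**2) - 45 = 2*M**2 - 45 = -45 + 2*M**2)
1/(c(V) + 8375) = 1/((-45 + 2*(4/97)**2) + 8375) = 1/((-45 + 2*(16/9409)) + 8375) = 1/((-45 + 32/9409) + 8375) = 1/(-423373/9409 + 8375) = 1/(78377002/9409) = 9409/78377002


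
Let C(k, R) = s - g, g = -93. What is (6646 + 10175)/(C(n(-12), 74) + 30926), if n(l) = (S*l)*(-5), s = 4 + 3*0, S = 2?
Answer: 623/1149 ≈ 0.54221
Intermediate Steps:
s = 4 (s = 4 + 0 = 4)
n(l) = -10*l (n(l) = (2*l)*(-5) = -10*l)
C(k, R) = 97 (C(k, R) = 4 - 1*(-93) = 4 + 93 = 97)
(6646 + 10175)/(C(n(-12), 74) + 30926) = (6646 + 10175)/(97 + 30926) = 16821/31023 = 16821*(1/31023) = 623/1149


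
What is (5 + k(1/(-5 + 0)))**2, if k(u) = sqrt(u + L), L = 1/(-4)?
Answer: 491/20 + 3*I*sqrt(5) ≈ 24.55 + 6.7082*I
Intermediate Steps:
L = -1/4 ≈ -0.25000
k(u) = sqrt(-1/4 + u) (k(u) = sqrt(u - 1/4) = sqrt(-1/4 + u))
(5 + k(1/(-5 + 0)))**2 = (5 + sqrt(-1 + 4/(-5 + 0))/2)**2 = (5 + sqrt(-1 + 4/(-5))/2)**2 = (5 + sqrt(-1 + 4*(-1/5))/2)**2 = (5 + sqrt(-1 - 4/5)/2)**2 = (5 + sqrt(-9/5)/2)**2 = (5 + (3*I*sqrt(5)/5)/2)**2 = (5 + 3*I*sqrt(5)/10)**2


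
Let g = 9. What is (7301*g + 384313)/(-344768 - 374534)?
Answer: -225011/359651 ≈ -0.62564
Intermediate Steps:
(7301*g + 384313)/(-344768 - 374534) = (7301*9 + 384313)/(-344768 - 374534) = (65709 + 384313)/(-719302) = 450022*(-1/719302) = -225011/359651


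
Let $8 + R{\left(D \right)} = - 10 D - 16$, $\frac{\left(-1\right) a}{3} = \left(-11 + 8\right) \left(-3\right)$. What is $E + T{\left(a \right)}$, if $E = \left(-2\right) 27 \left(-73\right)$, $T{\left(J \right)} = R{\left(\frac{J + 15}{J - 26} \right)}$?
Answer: $\frac{207534}{53} \approx 3915.7$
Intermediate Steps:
$a = -27$ ($a = - 3 \left(-11 + 8\right) \left(-3\right) = - 3 \left(\left(-3\right) \left(-3\right)\right) = \left(-3\right) 9 = -27$)
$R{\left(D \right)} = -24 - 10 D$ ($R{\left(D \right)} = -8 - \left(16 + 10 D\right) = -24 - 10 D$)
$T{\left(J \right)} = -24 - \frac{10 \left(15 + J\right)}{-26 + J}$ ($T{\left(J \right)} = -24 - 10 \frac{J + 15}{J - 26} = -24 - 10 \frac{15 + J}{-26 + J} = -24 - \frac{10 \left(15 + J\right)}{-26 + J}$)
$E = 3942$ ($E = \left(-54\right) \left(-73\right) = 3942$)
$E + T{\left(a \right)} = 3942 + \frac{2 \left(237 - -459\right)}{-26 - 27} = 3942 + \frac{2 \left(237 + 459\right)}{-53} = 3942 + 2 \left(- \frac{1}{53}\right) 696 = 3942 - \frac{1392}{53} = \frac{207534}{53}$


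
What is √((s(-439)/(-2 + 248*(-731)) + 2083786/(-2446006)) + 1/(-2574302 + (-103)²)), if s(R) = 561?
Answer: I*√30694653595434447054451118679608010/189472477623673970 ≈ 0.92467*I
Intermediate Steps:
√((s(-439)/(-2 + 248*(-731)) + 2083786/(-2446006)) + 1/(-2574302 + (-103)²)) = √((561/(-2 + 248*(-731)) + 2083786/(-2446006)) + 1/(-2574302 + (-103)²)) = √((561/(-2 - 181288) + 2083786*(-1/2446006)) + 1/(-2574302 + 10609)) = √((561/(-181290) - 1041893/1223003) + 1/(-2563693)) = √((561*(-1/181290) - 1041893/1223003) - 1/2563693) = √((-187/60430 - 1041893/1223003) - 1/2563693) = √(-63190295551/73906071290 - 1/2563693) = √(-162000592278101133/189472477623673970) = I*√30694653595434447054451118679608010/189472477623673970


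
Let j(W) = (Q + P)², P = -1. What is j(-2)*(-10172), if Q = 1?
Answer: 0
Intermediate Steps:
j(W) = 0 (j(W) = (1 - 1)² = 0² = 0)
j(-2)*(-10172) = 0*(-10172) = 0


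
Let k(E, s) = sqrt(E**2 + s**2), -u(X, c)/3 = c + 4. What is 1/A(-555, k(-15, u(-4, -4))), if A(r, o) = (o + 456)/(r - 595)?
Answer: -1150/471 ≈ -2.4416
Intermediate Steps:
u(X, c) = -12 - 3*c (u(X, c) = -3*(c + 4) = -3*(4 + c) = -12 - 3*c)
A(r, o) = (456 + o)/(-595 + r)
1/A(-555, k(-15, u(-4, -4))) = 1/((456 + sqrt((-15)**2 + (-12 - 3*(-4))**2))/(-595 - 555)) = 1/((456 + sqrt(225 + (-12 + 12)**2))/(-1150)) = 1/(-(456 + sqrt(225 + 0**2))/1150) = 1/(-(456 + sqrt(225 + 0))/1150) = 1/(-(456 + sqrt(225))/1150) = 1/(-(456 + 15)/1150) = 1/(-1/1150*471) = 1/(-471/1150) = -1150/471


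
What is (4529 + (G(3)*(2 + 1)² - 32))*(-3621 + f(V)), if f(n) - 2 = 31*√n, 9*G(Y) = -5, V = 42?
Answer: -16256548 + 139252*√42 ≈ -1.5354e+7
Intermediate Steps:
G(Y) = -5/9 (G(Y) = (⅑)*(-5) = -5/9)
f(n) = 2 + 31*√n
(4529 + (G(3)*(2 + 1)² - 32))*(-3621 + f(V)) = (4529 + (-5*(2 + 1)²/9 - 32))*(-3621 + (2 + 31*√42)) = (4529 + (-5/9*3² - 32))*(-3619 + 31*√42) = (4529 + (-5/9*9 - 32))*(-3619 + 31*√42) = (4529 + (-5 - 32))*(-3619 + 31*√42) = (4529 - 37)*(-3619 + 31*√42) = 4492*(-3619 + 31*√42) = -16256548 + 139252*√42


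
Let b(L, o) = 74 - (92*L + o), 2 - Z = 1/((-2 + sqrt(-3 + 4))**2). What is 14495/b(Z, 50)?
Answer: -14495/68 ≈ -213.16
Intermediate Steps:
Z = 1 (Z = 2 - 1/((-2 + sqrt(-3 + 4))**2) = 2 - 1/((-2 + sqrt(1))**2) = 2 - 1/((-2 + 1)**2) = 2 - 1/((-1)**2) = 2 - 1/1 = 2 - 1*1 = 2 - 1 = 1)
b(L, o) = 74 - o - 92*L (b(L, o) = 74 - (o + 92*L) = 74 + (-o - 92*L) = 74 - o - 92*L)
14495/b(Z, 50) = 14495/(74 - 1*50 - 92*1) = 14495/(74 - 50 - 92) = 14495/(-68) = 14495*(-1/68) = -14495/68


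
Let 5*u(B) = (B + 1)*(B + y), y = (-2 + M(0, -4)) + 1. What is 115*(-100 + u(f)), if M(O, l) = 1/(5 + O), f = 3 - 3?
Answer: -57592/5 ≈ -11518.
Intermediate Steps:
f = 0
y = -4/5 (y = (-2 + 1/(5 + 0)) + 1 = (-2 + 1/5) + 1 = -9/5 + 1 = -4/5 ≈ -0.80000)
u(B) = (1 + B)*(-4/5 + B)/5 (u(B) = ((B + 1)*(B - 4/5))/5 = ((1 + B)*(-4/5 + B))/5 = (1 + B)*(-4/5 + B)/5)
115*(-100 + u(f)) = 115*(-100 + (-4/25 + (1/5)*0**2 + (1/25)*0)) = 115*(-100 + (-4/25 + (1/5)*0 + 0)) = 115*(-100 + (-4/25 + 0 + 0)) = 115*(-100 - 4/25) = 115*(-2504/25) = -57592/5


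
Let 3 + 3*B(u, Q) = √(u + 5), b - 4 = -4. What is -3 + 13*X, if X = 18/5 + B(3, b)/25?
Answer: 1082/25 + 26*√2/75 ≈ 43.770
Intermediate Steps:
b = 0 (b = 4 - 4 = 0)
B(u, Q) = -1 + √(5 + u)/3 (B(u, Q) = -1 + √(u + 5)/3 = -1 + √(5 + u)/3)
X = 89/25 + 2*√2/75 (X = 18/5 + (-1 + √(5 + 3)/3)/25 = 18*(⅕) + (-1 + √8/3)*(1/25) = 18/5 + (-1 + (2*√2)/3)*(1/25) = 18/5 + (-1 + 2*√2/3)*(1/25) = 18/5 + (-1/25 + 2*√2/75) = 89/25 + 2*√2/75 ≈ 3.5977)
-3 + 13*X = -3 + 13*(89/25 + 2*√2/75) = -3 + (1157/25 + 26*√2/75) = 1082/25 + 26*√2/75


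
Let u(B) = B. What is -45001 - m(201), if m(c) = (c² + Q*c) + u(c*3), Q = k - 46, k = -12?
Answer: -74347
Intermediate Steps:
Q = -58 (Q = -12 - 46 = -58)
m(c) = c² - 55*c (m(c) = (c² - 58*c) + c*3 = (c² - 58*c) + 3*c = c² - 55*c)
-45001 - m(201) = -45001 - 201*(-55 + 201) = -45001 - 201*146 = -45001 - 1*29346 = -45001 - 29346 = -74347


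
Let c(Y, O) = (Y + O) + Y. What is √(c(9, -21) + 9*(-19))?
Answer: I*√174 ≈ 13.191*I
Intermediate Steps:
c(Y, O) = O + 2*Y (c(Y, O) = (O + Y) + Y = O + 2*Y)
√(c(9, -21) + 9*(-19)) = √((-21 + 2*9) + 9*(-19)) = √((-21 + 18) - 171) = √(-3 - 171) = √(-174) = I*√174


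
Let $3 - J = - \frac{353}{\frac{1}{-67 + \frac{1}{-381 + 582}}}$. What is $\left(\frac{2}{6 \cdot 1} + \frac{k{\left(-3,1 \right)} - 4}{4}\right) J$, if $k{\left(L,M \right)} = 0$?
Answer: $\frac{9505790}{603} \approx 15764.0$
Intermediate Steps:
$J = - \frac{4752895}{201}$ ($J = 3 - - \frac{353}{\frac{1}{-67 + \frac{1}{-381 + 582}}} = 3 - - \frac{353}{\frac{1}{-67 + \frac{1}{201}}} = 3 - - \frac{353}{\frac{1}{- \frac{13466}{201}}} = 3 - - \frac{353}{- \frac{201}{13466}} = 3 - \left(-353\right) \left(- \frac{13466}{201}\right) = 3 - \frac{4753498}{201} = - \frac{4752895}{201} \approx -23646.0$)
$\left(\frac{2}{6 \cdot 1} + \frac{k{\left(-3,1 \right)} - 4}{4}\right) J = \left(\frac{2}{6 \cdot 1} + \frac{0 - 4}{4}\right) \left(- \frac{4752895}{201}\right) = \left(\frac{2}{6} - 1\right) \left(- \frac{4752895}{201}\right) = \left(2 \cdot \frac{1}{6} - 1\right) \left(- \frac{4752895}{201}\right) = \left(\frac{1}{3} - 1\right) \left(- \frac{4752895}{201}\right) = \left(- \frac{2}{3}\right) \left(- \frac{4752895}{201}\right) = \frac{9505790}{603}$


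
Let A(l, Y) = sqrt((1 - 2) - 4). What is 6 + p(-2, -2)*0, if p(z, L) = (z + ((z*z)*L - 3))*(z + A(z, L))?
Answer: 6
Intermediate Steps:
A(l, Y) = I*sqrt(5) (A(l, Y) = sqrt(-1 - 4) = sqrt(-5) = I*sqrt(5))
p(z, L) = (z + I*sqrt(5))*(-3 + z + L*z**2) (p(z, L) = (z + ((z*z)*L - 3))*(z + I*sqrt(5)) = (z + (z**2*L - 3))*(z + I*sqrt(5)) = (z + (L*z**2 - 3))*(z + I*sqrt(5)) = (z + (-3 + L*z**2))*(z + I*sqrt(5)) = (-3 + z + L*z**2)*(z + I*sqrt(5)) = (z + I*sqrt(5))*(-3 + z + L*z**2))
6 + p(-2, -2)*0 = 6 + ((-2)**2 - 3*(-2) - 2*(-2)**3 - 3*I*sqrt(5) + I*(-2)*sqrt(5) + I*(-2)*sqrt(5)*(-2)**2)*0 = 6 + (4 + 6 - 2*(-8) - 3*I*sqrt(5) - 2*I*sqrt(5) + I*(-2)*sqrt(5)*4)*0 = 6 + (4 + 6 + 16 - 3*I*sqrt(5) - 2*I*sqrt(5) - 8*I*sqrt(5))*0 = 6 + (26 - 13*I*sqrt(5))*0 = 6 + 0 = 6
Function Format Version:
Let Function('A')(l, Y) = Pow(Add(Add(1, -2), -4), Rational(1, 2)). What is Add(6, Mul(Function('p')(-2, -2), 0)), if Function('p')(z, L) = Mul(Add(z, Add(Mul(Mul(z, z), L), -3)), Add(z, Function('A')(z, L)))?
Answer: 6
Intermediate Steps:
Function('A')(l, Y) = Mul(I, Pow(5, Rational(1, 2))) (Function('A')(l, Y) = Pow(Add(-1, -4), Rational(1, 2)) = Pow(-5, Rational(1, 2)) = Mul(I, Pow(5, Rational(1, 2))))
Function('p')(z, L) = Mul(Add(z, Mul(I, Pow(5, Rational(1, 2)))), Add(-3, z, Mul(L, Pow(z, 2)))) (Function('p')(z, L) = Mul(Add(z, Add(Mul(Mul(z, z), L), -3)), Add(z, Mul(I, Pow(5, Rational(1, 2))))) = Mul(Add(z, Add(Mul(Pow(z, 2), L), -3)), Add(z, Mul(I, Pow(5, Rational(1, 2))))) = Mul(Add(z, Add(Mul(L, Pow(z, 2)), -3)), Add(z, Mul(I, Pow(5, Rational(1, 2))))) = Mul(Add(z, Add(-3, Mul(L, Pow(z, 2)))), Add(z, Mul(I, Pow(5, Rational(1, 2))))) = Mul(Add(-3, z, Mul(L, Pow(z, 2))), Add(z, Mul(I, Pow(5, Rational(1, 2))))) = Mul(Add(z, Mul(I, Pow(5, Rational(1, 2)))), Add(-3, z, Mul(L, Pow(z, 2)))))
Add(6, Mul(Function('p')(-2, -2), 0)) = Add(6, Mul(Add(Pow(-2, 2), Mul(-3, -2), Mul(-2, Pow(-2, 3)), Mul(-3, I, Pow(5, Rational(1, 2))), Mul(I, -2, Pow(5, Rational(1, 2))), Mul(I, -2, Pow(5, Rational(1, 2)), Pow(-2, 2))), 0)) = Add(6, Mul(Add(4, 6, Mul(-2, -8), Mul(-3, I, Pow(5, Rational(1, 2))), Mul(-2, I, Pow(5, Rational(1, 2))), Mul(I, -2, Pow(5, Rational(1, 2)), 4)), 0)) = Add(6, Mul(Add(4, 6, 16, Mul(-3, I, Pow(5, Rational(1, 2))), Mul(-2, I, Pow(5, Rational(1, 2))), Mul(-8, I, Pow(5, Rational(1, 2)))), 0)) = Add(6, Mul(Add(26, Mul(-13, I, Pow(5, Rational(1, 2)))), 0)) = Add(6, 0) = 6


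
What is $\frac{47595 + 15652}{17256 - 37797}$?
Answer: $- \frac{63247}{20541} \approx -3.0791$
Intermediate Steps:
$\frac{47595 + 15652}{17256 - 37797} = \frac{63247}{-20541} = 63247 \left(- \frac{1}{20541}\right) = - \frac{63247}{20541}$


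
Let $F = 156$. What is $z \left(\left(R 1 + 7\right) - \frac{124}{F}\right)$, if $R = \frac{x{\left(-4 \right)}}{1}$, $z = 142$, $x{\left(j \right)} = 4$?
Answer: $\frac{56516}{39} \approx 1449.1$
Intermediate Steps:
$R = 4$ ($R = \frac{4}{1} = 4 \cdot 1 = 4$)
$z \left(\left(R 1 + 7\right) - \frac{124}{F}\right) = 142 \left(\left(4 \cdot 1 + 7\right) - \frac{124}{156}\right) = 142 \left(\left(4 + 7\right) - \frac{31}{39}\right) = 142 \left(11 - \frac{31}{39}\right) = 142 \cdot \frac{398}{39} = \frac{56516}{39}$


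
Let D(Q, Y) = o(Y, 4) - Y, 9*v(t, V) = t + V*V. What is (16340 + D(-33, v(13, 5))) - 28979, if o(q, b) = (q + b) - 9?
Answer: -12644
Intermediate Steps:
o(q, b) = -9 + b + q (o(q, b) = (b + q) - 9 = -9 + b + q)
v(t, V) = t/9 + V²/9 (v(t, V) = (t + V*V)/9 = (t + V²)/9 = t/9 + V²/9)
D(Q, Y) = -5 (D(Q, Y) = (-9 + 4 + Y) - Y = (-5 + Y) - Y = -5)
(16340 + D(-33, v(13, 5))) - 28979 = (16340 - 5) - 28979 = 16335 - 28979 = -12644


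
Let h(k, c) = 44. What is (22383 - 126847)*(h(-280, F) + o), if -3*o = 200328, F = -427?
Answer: 6971091648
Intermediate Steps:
o = -66776 (o = -⅓*200328 = -66776)
(22383 - 126847)*(h(-280, F) + o) = (22383 - 126847)*(44 - 66776) = -104464*(-66732) = 6971091648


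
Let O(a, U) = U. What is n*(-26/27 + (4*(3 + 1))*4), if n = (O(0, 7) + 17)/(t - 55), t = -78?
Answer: -13616/1197 ≈ -11.375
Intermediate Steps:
n = -24/133 (n = (7 + 17)/(-78 - 55) = 24/(-133) = 24*(-1/133) = -24/133 ≈ -0.18045)
n*(-26/27 + (4*(3 + 1))*4) = -24*(-26/27 + (4*(3 + 1))*4)/133 = -24*(-26*1/27 + (4*4)*4)/133 = -24*(-26/27 + 16*4)/133 = -24*(-26/27 + 64)/133 = -24/133*1702/27 = -13616/1197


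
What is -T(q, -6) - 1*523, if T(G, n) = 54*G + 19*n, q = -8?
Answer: 23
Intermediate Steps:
T(G, n) = 19*n + 54*G
-T(q, -6) - 1*523 = -(19*(-6) + 54*(-8)) - 1*523 = -(-114 - 432) - 523 = -1*(-546) - 523 = 546 - 523 = 23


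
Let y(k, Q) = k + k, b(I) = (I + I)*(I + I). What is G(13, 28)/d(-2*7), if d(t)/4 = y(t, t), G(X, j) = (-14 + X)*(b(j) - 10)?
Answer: 1563/56 ≈ 27.911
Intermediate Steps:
b(I) = 4*I² (b(I) = (2*I)*(2*I) = 4*I²)
G(X, j) = (-14 + X)*(-10 + 4*j²) (G(X, j) = (-14 + X)*(4*j² - 10) = (-14 + X)*(-10 + 4*j²))
y(k, Q) = 2*k
d(t) = 8*t (d(t) = 4*(2*t) = 8*t)
G(13, 28)/d(-2*7) = (140 - 56*28² - 10*13 + 4*13*28²)/((8*(-2*7))) = (140 - 56*784 - 130 + 4*13*784)/((8*(-14))) = (140 - 43904 - 130 + 40768)/(-112) = -3126*(-1/112) = 1563/56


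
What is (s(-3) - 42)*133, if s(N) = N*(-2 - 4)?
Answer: -3192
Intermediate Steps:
s(N) = -6*N (s(N) = N*(-6) = -6*N)
(s(-3) - 42)*133 = (-6*(-3) - 42)*133 = (18 - 42)*133 = -24*133 = -3192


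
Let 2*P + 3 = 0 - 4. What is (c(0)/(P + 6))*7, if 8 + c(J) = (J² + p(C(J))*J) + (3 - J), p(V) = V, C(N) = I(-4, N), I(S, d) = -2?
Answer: -14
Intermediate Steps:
C(N) = -2
P = -7/2 (P = -3/2 + (0 - 4)/2 = -3/2 + (½)*(-4) = -3/2 - 2 = -7/2 ≈ -3.5000)
c(J) = -5 + J² - 3*J (c(J) = -8 + ((J² - 2*J) + (3 - J)) = -8 + (3 + J² - 3*J) = -5 + J² - 3*J)
(c(0)/(P + 6))*7 = ((-5 + 0² - 3*0)/(-7/2 + 6))*7 = ((-5 + 0 + 0)/(5/2))*7 = -5*⅖*7 = -2*7 = -14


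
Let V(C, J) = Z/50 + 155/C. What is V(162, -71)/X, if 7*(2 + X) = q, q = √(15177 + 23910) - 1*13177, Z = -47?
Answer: -523243/58712645475 - 119*√4343/58712645475 ≈ -9.0455e-6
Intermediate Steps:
V(C, J) = -47/50 + 155/C
q = -13177 + 3*√4343 (q = √39087 - 13177 = 3*√4343 - 13177 = -13177 + 3*√4343 ≈ -12979.)
X = -13191/7 + 3*√4343/7 (X = -2 + (-13177 + 3*√4343)/7 = -2 + (-13177/7 + 3*√4343/7) = -13191/7 + 3*√4343/7 ≈ -1856.2)
V(162, -71)/X = (-47/50 + 155/162)/(-13191/7 + 3*√4343/7) = 34/(2025*(-13191/7 + 3*√4343/7))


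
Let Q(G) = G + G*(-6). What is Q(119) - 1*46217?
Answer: -46812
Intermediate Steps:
Q(G) = -5*G (Q(G) = G - 6*G = -5*G)
Q(119) - 1*46217 = -5*119 - 1*46217 = -595 - 46217 = -46812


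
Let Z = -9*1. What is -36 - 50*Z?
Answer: 414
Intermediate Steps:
Z = -9
-36 - 50*Z = -36 - 50*(-9) = -36 + 450 = 414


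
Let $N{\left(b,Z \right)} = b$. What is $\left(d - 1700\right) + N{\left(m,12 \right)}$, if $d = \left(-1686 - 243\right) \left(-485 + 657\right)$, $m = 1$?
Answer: $-333487$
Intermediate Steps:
$d = -331788$ ($d = \left(-1929\right) 172 = -331788$)
$\left(d - 1700\right) + N{\left(m,12 \right)} = \left(-331788 - 1700\right) + 1 = -333488 + 1 = -333487$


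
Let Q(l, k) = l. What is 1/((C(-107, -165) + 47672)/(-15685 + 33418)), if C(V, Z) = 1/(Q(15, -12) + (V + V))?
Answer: 3528867/9486727 ≈ 0.37198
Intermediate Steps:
C(V, Z) = 1/(15 + 2*V) (C(V, Z) = 1/(15 + (V + V)) = 1/(15 + 2*V))
1/((C(-107, -165) + 47672)/(-15685 + 33418)) = 1/((1/(15 + 2*(-107)) + 47672)/(-15685 + 33418)) = 1/((1/(15 - 214) + 47672)/17733) = 1/((1/(-199) + 47672)*(1/17733)) = 1/((-1/199 + 47672)*(1/17733)) = 1/((9486727/199)*(1/17733)) = 1/(9486727/3528867) = 3528867/9486727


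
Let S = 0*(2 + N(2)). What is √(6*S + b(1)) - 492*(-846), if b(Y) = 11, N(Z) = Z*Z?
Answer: 416232 + √11 ≈ 4.1624e+5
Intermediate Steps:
N(Z) = Z²
S = 0 (S = 0*(2 + 2²) = 0*(2 + 4) = 0*6 = 0)
√(6*S + b(1)) - 492*(-846) = √(6*0 + 11) - 492*(-846) = √(0 + 11) + 416232 = √11 + 416232 = 416232 + √11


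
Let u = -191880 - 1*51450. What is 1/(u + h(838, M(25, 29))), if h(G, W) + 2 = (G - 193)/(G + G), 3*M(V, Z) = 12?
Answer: -1676/407823787 ≈ -4.1096e-6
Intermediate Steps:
M(V, Z) = 4 (M(V, Z) = (1/3)*12 = 4)
h(G, W) = -2 + (-193 + G)/(2*G) (h(G, W) = -2 + (G - 193)/(G + G) = -2 + (-193 + G)/((2*G)) = -2 + (-193 + G)*(1/(2*G)) = -2 + (-193 + G)/(2*G))
u = -243330 (u = -191880 - 51450 = -243330)
1/(u + h(838, M(25, 29))) = 1/(-243330 + (1/2)*(-193 - 3*838)/838) = 1/(-243330 + (1/2)*(1/838)*(-193 - 2514)) = 1/(-243330 + (1/2)*(1/838)*(-2707)) = 1/(-243330 - 2707/1676) = 1/(-407823787/1676) = -1676/407823787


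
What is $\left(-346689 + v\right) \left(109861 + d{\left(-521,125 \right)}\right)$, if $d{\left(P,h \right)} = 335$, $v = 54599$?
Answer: $-32187149640$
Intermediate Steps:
$\left(-346689 + v\right) \left(109861 + d{\left(-521,125 \right)}\right) = \left(-346689 + 54599\right) \left(109861 + 335\right) = \left(-292090\right) 110196 = -32187149640$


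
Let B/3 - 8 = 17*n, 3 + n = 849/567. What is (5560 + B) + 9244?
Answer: 929336/63 ≈ 14751.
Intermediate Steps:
n = -284/189 (n = -3 + 849/567 = -3 + 849*(1/567) = -3 + 283/189 = -284/189 ≈ -1.5026)
B = -3316/63 (B = 24 + 3*(17*(-284/189)) = 24 + 3*(-4828/189) = 24 - 4828/63 = -3316/63 ≈ -52.635)
(5560 + B) + 9244 = (5560 - 3316/63) + 9244 = 346964/63 + 9244 = 929336/63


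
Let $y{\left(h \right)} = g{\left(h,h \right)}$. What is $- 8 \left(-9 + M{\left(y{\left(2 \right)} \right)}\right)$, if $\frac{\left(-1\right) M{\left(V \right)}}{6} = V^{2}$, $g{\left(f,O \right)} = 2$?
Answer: $264$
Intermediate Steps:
$y{\left(h \right)} = 2$
$M{\left(V \right)} = - 6 V^{2}$
$- 8 \left(-9 + M{\left(y{\left(2 \right)} \right)}\right) = - 8 \left(-9 - 6 \cdot 2^{2}\right) = - 8 \left(-9 - 24\right) = \left(-8\right) \left(-33\right) = 264$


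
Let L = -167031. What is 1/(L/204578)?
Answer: -204578/167031 ≈ -1.2248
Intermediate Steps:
1/(L/204578) = 1/(-167031/204578) = -204578/167031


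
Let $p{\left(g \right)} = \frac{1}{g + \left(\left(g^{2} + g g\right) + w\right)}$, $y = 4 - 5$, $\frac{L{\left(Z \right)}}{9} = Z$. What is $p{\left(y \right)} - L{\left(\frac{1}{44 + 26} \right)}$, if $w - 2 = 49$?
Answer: $- \frac{199}{1820} \approx -0.10934$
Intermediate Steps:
$w = 51$ ($w = 2 + 49 = 51$)
$L{\left(Z \right)} = 9 Z$
$y = -1$
$p{\left(g \right)} = \frac{1}{51 + g + 2 g^{2}}$ ($p{\left(g \right)} = \frac{1}{g + \left(\left(g^{2} + g g\right) + 51\right)} = \frac{1}{g + \left(\left(g^{2} + g^{2}\right) + 51\right)} = \frac{1}{g + \left(2 g^{2} + 51\right)} = \frac{1}{g + \left(51 + 2 g^{2}\right)} = \frac{1}{51 + g + 2 g^{2}}$)
$p{\left(y \right)} - L{\left(\frac{1}{44 + 26} \right)} = \frac{1}{51 - 1 + 2 \left(-1\right)^{2}} - \frac{9}{44 + 26} = \frac{1}{51 - 1 + 2 \cdot 1} - \frac{9}{70} = \frac{1}{51 - 1 + 2} - 9 \cdot \frac{1}{70} = \frac{1}{52} - \frac{9}{70} = - \frac{199}{1820}$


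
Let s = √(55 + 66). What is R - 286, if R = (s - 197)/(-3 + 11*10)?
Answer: -30788/107 ≈ -287.74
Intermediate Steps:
s = 11 (s = √121 = 11)
R = -186/107 (R = (11 - 197)/(-3 + 11*10) = -186/(-3 + 110) = -186/107 ≈ -1.7383)
R - 286 = -186/107 - 286 = -30788/107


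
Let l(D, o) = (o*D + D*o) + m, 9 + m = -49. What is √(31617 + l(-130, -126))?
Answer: √64319 ≈ 253.61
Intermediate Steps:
m = -58 (m = -9 - 49 = -58)
l(D, o) = -58 + 2*D*o (l(D, o) = (o*D + D*o) - 58 = (D*o + D*o) - 58 = 2*D*o - 58 = -58 + 2*D*o)
√(31617 + l(-130, -126)) = √(31617 + (-58 + 2*(-130)*(-126))) = √(31617 + (-58 + 32760)) = √(31617 + 32702) = √64319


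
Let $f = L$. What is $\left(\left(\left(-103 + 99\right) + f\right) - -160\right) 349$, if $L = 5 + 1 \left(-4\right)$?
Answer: $54793$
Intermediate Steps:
$L = 1$ ($L = 5 - 4 = 1$)
$f = 1$
$\left(\left(\left(-103 + 99\right) + f\right) - -160\right) 349 = \left(\left(\left(-103 + 99\right) + 1\right) - -160\right) 349 = \left(\left(-4 + 1\right) + 160\right) 349 = \left(-3 + 160\right) 349 = 157 \cdot 349 = 54793$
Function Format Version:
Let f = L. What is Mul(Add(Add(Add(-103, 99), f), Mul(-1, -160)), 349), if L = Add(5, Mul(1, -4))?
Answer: 54793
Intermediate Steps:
L = 1 (L = Add(5, -4) = 1)
f = 1
Mul(Add(Add(Add(-103, 99), f), Mul(-1, -160)), 349) = Mul(Add(Add(Add(-103, 99), 1), Mul(-1, -160)), 349) = Mul(Add(Add(-4, 1), 160), 349) = Mul(Add(-3, 160), 349) = Mul(157, 349) = 54793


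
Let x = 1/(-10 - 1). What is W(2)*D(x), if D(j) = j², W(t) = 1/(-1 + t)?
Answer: 1/121 ≈ 0.0082645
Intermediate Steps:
x = -1/11 (x = 1/(-11) = -1/11 ≈ -0.090909)
W(2)*D(x) = (-1/11)²/(-1 + 2) = (1/121)/1 = 1*(1/121) = 1/121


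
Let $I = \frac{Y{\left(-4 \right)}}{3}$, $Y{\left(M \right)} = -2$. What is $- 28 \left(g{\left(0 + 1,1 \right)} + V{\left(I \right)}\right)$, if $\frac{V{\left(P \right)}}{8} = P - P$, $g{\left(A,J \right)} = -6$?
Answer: $168$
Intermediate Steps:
$I = - \frac{2}{3} \approx -0.66667$
$V{\left(P \right)} = 0$ ($V{\left(P \right)} = 8 \left(P - P\right) = 8 \cdot 0 = 0$)
$- 28 \left(g{\left(0 + 1,1 \right)} + V{\left(I \right)}\right) = - 28 \left(-6 + 0\right) = \left(-28\right) \left(-6\right) = 168$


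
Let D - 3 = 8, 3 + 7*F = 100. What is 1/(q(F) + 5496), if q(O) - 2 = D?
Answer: 1/5509 ≈ 0.00018152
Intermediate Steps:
F = 97/7 (F = -3/7 + (1/7)*100 = -3/7 + 100/7 = 97/7 ≈ 13.857)
D = 11 (D = 3 + 8 = 11)
q(O) = 13 (q(O) = 2 + 11 = 13)
1/(q(F) + 5496) = 1/(13 + 5496) = 1/5509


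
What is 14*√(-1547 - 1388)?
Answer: 14*I*√2935 ≈ 758.46*I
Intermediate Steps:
14*√(-1547 - 1388) = 14*√(-2935) = 14*(I*√2935) = 14*I*√2935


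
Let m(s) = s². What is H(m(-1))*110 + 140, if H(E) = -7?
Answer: -630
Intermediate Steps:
H(m(-1))*110 + 140 = -7*110 + 140 = -770 + 140 = -630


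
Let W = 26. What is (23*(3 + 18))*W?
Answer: 12558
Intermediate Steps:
(23*(3 + 18))*W = (23*(3 + 18))*26 = (23*21)*26 = 483*26 = 12558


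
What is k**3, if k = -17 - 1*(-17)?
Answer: 0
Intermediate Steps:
k = 0 (k = -17 + 17 = 0)
k**3 = 0**3 = 0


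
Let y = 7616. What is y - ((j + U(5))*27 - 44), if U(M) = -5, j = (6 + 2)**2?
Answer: 6067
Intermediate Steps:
j = 64 (j = 8**2 = 64)
y - ((j + U(5))*27 - 44) = 7616 - ((64 - 5)*27 - 44) = 7616 - (59*27 - 44) = 7616 - (1593 - 44) = 7616 - 1*1549 = 7616 - 1549 = 6067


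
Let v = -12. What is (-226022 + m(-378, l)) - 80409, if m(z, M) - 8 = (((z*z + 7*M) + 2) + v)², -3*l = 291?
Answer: 20219111602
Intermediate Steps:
l = -97 (l = -⅓*291 = -97)
m(z, M) = 8 + (-10 + z² + 7*M)² (m(z, M) = 8 + (((z*z + 7*M) + 2) - 12)² = 8 + (((z² + 7*M) + 2) - 12)² = 8 + ((2 + z² + 7*M) - 12)² = 8 + (-10 + z² + 7*M)²)
(-226022 + m(-378, l)) - 80409 = (-226022 + (8 + (-10 + (-378)² + 7*(-97))²)) - 80409 = (-226022 + (8 + (-10 + 142884 - 679)²)) - 80409 = (-226022 + (8 + 142195²)) - 80409 = (-226022 + (8 + 20219418025)) - 80409 = (-226022 + 20219418033) - 80409 = 20219192011 - 80409 = 20219111602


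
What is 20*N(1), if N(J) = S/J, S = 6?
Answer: 120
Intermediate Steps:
N(J) = 6/J
20*N(1) = 20*(6/1) = 20*(6*1) = 20*6 = 120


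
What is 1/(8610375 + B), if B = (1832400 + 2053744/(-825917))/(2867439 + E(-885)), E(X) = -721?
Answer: 1183835565203/10193268911438909653 ≈ 1.1614e-7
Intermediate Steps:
B = 756704128528/1183835565203 (B = (1832400 + 2053744/(-825917))/(2867439 - 721) = (1832400 + 2053744*(-1/825917))/2866718 = (1832400 - 2053744/825917)*(1/2866718) = (1513408257056/825917)*(1/2866718) = 756704128528/1183835565203 ≈ 0.63920)
1/(8610375 + B) = 1/(8610375 + 756704128528/1183835565203) = 1/(10193268911438909653/1183835565203) = 1183835565203/10193268911438909653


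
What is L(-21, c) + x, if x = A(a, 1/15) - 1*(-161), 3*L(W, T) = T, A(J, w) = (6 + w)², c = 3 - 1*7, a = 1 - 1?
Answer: 44206/225 ≈ 196.47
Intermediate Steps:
a = 0
c = -4 (c = 3 - 7 = -4)
L(W, T) = T/3
x = 44506/225 (x = (6 + 1/15)² - 1*(-161) = (6 + 1/15)² + 161 = (91/15)² + 161 = 8281/225 + 161 = 44506/225 ≈ 197.80)
L(-21, c) + x = (⅓)*(-4) + 44506/225 = -4/3 + 44506/225 = 44206/225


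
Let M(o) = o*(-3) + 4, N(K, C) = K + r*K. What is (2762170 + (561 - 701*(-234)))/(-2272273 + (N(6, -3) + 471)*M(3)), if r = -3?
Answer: -2926765/2274568 ≈ -1.2867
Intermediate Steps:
N(K, C) = -2*K (N(K, C) = K - 3*K = -2*K)
M(o) = 4 - 3*o (M(o) = -3*o + 4 = 4 - 3*o)
(2762170 + (561 - 701*(-234)))/(-2272273 + (N(6, -3) + 471)*M(3)) = (2762170 + (561 - 701*(-234)))/(-2272273 + (-2*6 + 471)*(4 - 3*3)) = (2762170 + (561 + 164034))/(-2272273 + (-12 + 471)*(4 - 9)) = (2762170 + 164595)/(-2272273 + 459*(-5)) = 2926765/(-2272273 - 2295) = 2926765/(-2274568) = 2926765*(-1/2274568) = -2926765/2274568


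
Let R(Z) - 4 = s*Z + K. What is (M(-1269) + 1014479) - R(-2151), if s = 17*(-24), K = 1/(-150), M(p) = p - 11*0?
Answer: 20339701/150 ≈ 1.3560e+5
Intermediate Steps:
M(p) = p (M(p) = p + 0 = p)
K = -1/150 ≈ -0.0066667
s = -408
R(Z) = 599/150 - 408*Z (R(Z) = 4 + (-408*Z - 1/150) = 4 + (-1/150 - 408*Z) = 599/150 - 408*Z)
(M(-1269) + 1014479) - R(-2151) = (-1269 + 1014479) - (599/150 - 408*(-2151)) = 1013210 - (599/150 + 877608) = 1013210 - 1*131641799/150 = 1013210 - 131641799/150 = 20339701/150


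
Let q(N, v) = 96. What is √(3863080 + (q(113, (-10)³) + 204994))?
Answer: √4068170 ≈ 2017.0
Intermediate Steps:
√(3863080 + (q(113, (-10)³) + 204994)) = √(3863080 + (96 + 204994)) = √(3863080 + 205090) = √4068170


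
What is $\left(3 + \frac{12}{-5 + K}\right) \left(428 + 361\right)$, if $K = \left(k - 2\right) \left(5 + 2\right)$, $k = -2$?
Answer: $\frac{22881}{11} \approx 2080.1$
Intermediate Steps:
$K = -28$ ($K = \left(-2 - 2\right) \left(5 + 2\right) = \left(-4\right) 7 = -28$)
$\left(3 + \frac{12}{-5 + K}\right) \left(428 + 361\right) = \left(3 + \frac{12}{-5 - 28}\right) \left(428 + 361\right) = \left(3 + \frac{12}{-33}\right) 789 = \left(3 + 12 \left(- \frac{1}{33}\right)\right) 789 = \left(3 - \frac{4}{11}\right) 789 = \frac{29}{11} \cdot 789 = \frac{22881}{11}$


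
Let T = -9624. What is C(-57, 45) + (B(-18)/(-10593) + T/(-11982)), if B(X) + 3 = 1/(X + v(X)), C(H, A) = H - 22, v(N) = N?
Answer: -59550704659/761551956 ≈ -78.197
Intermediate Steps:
C(H, A) = -22 + H
B(X) = -3 + 1/(2*X) (B(X) = -3 + 1/(X + X) = -3 + 1/(2*X))
C(-57, 45) + (B(-18)/(-10593) + T/(-11982)) = (-22 - 57) + ((-3 + (½)/(-18))/(-10593) - 9624/(-11982)) = -79 + ((-3 + (½)*(-1/18))*(-1/10593) - 9624*(-1/11982)) = -79 + ((-3 - 1/36)*(-1/10593) + 1604/1997) = -79 + (-109/36*(-1/10593) + 1604/1997) = -79 + (109/381348 + 1604/1997) = -79 + 611899865/761551956 = -59550704659/761551956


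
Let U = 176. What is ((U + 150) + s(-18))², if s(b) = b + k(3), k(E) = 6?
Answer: 98596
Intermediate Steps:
s(b) = 6 + b (s(b) = b + 6 = 6 + b)
((U + 150) + s(-18))² = ((176 + 150) + (6 - 18))² = (326 - 12)² = 314² = 98596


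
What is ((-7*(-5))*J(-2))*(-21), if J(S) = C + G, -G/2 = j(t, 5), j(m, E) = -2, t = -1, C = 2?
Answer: -4410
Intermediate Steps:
G = 4 (G = -2*(-2) = 4)
J(S) = 6 (J(S) = 2 + 4 = 6)
((-7*(-5))*J(-2))*(-21) = (-7*(-5)*6)*(-21) = (35*6)*(-21) = 210*(-21) = -4410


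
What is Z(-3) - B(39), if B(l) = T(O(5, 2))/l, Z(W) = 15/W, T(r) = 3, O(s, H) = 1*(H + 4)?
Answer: -66/13 ≈ -5.0769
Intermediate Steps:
O(s, H) = 4 + H (O(s, H) = 1*(4 + H) = 4 + H)
B(l) = 3/l
Z(-3) - B(39) = 15/(-3) - 3/39 = 15*(-⅓) - 3/39 = -5 - 1*1/13 = -5 - 1/13 = -66/13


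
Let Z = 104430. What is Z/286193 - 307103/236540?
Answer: -63188856679/67696092220 ≈ -0.93342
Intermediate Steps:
Z/286193 - 307103/236540 = 104430/286193 - 307103/236540 = -63188856679/67696092220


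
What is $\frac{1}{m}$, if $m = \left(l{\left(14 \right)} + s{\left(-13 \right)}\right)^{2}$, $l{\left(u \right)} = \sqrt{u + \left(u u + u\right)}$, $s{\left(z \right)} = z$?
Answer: $\frac{1}{\left(13 - 4 \sqrt{14}\right)^{2}} \approx 0.25856$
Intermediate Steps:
$l{\left(u \right)} = \sqrt{u^{2} + 2 u}$ ($l{\left(u \right)} = \sqrt{u + \left(u^{2} + u\right)} = \sqrt{u + \left(u + u^{2}\right)} = \sqrt{u^{2} + 2 u}$)
$m = \left(-13 + 4 \sqrt{14}\right)^{2}$ ($m = \left(\sqrt{14 \left(2 + 14\right)} - 13\right)^{2} = \left(\sqrt{14 \cdot 16} - 13\right)^{2} = \left(\sqrt{224} - 13\right)^{2} = \left(4 \sqrt{14} - 13\right)^{2} = \left(-13 + 4 \sqrt{14}\right)^{2} \approx 3.8676$)
$\frac{1}{m} = \frac{1}{393 - 104 \sqrt{14}}$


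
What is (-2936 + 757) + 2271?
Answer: 92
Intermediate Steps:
(-2936 + 757) + 2271 = -2179 + 2271 = 92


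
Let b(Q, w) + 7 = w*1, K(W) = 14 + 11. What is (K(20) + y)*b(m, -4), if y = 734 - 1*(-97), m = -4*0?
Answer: -9416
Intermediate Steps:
m = 0
y = 831 (y = 734 + 97 = 831)
K(W) = 25
b(Q, w) = -7 + w (b(Q, w) = -7 + w*1 = -7 + w)
(K(20) + y)*b(m, -4) = (25 + 831)*(-7 - 4) = 856*(-11) = -9416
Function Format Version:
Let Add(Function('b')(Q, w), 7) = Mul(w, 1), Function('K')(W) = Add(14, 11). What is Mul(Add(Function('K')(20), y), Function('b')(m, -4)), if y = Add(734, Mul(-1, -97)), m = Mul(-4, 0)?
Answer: -9416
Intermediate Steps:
m = 0
y = 831 (y = Add(734, 97) = 831)
Function('K')(W) = 25
Function('b')(Q, w) = Add(-7, w) (Function('b')(Q, w) = Add(-7, Mul(w, 1)) = Add(-7, w))
Mul(Add(Function('K')(20), y), Function('b')(m, -4)) = Mul(Add(25, 831), Add(-7, -4)) = Mul(856, -11) = -9416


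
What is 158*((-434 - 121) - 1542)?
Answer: -331326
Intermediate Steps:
158*((-434 - 121) - 1542) = 158*(-555 - 1542) = 158*(-2097) = -331326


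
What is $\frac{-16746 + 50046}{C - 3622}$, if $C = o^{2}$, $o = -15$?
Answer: $- \frac{33300}{3397} \approx -9.8028$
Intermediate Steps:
$C = 225$ ($C = \left(-15\right)^{2} = 225$)
$\frac{-16746 + 50046}{C - 3622} = \frac{-16746 + 50046}{225 - 3622} = \frac{33300}{-3397} = 33300 \left(- \frac{1}{3397}\right) = - \frac{33300}{3397}$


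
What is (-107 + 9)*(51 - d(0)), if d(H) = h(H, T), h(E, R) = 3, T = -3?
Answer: -4704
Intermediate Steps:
d(H) = 3
(-107 + 9)*(51 - d(0)) = (-107 + 9)*(51 - 1*3) = -98*(51 - 3) = -98*48 = -4704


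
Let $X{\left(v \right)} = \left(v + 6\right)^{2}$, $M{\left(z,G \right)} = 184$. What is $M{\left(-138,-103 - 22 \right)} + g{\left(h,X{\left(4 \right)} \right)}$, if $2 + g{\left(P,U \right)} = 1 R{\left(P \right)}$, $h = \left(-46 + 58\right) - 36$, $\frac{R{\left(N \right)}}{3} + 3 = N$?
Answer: $101$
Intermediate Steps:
$R{\left(N \right)} = -9 + 3 N$
$X{\left(v \right)} = \left(6 + v\right)^{2}$
$h = -24$ ($h = 12 - 36 = -24$)
$g{\left(P,U \right)} = -11 + 3 P$ ($g{\left(P,U \right)} = -2 + 1 \left(-9 + 3 P\right) = -2 + \left(-9 + 3 P\right) = -11 + 3 P$)
$M{\left(-138,-103 - 22 \right)} + g{\left(h,X{\left(4 \right)} \right)} = 184 + \left(-11 + 3 \left(-24\right)\right) = 184 - 83 = 101$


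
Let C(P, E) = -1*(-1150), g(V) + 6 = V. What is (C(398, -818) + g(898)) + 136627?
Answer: 138669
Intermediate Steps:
g(V) = -6 + V
C(P, E) = 1150
(C(398, -818) + g(898)) + 136627 = (1150 + (-6 + 898)) + 136627 = (1150 + 892) + 136627 = 2042 + 136627 = 138669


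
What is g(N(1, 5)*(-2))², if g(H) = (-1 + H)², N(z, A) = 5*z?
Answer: 14641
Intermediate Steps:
g(N(1, 5)*(-2))² = ((-1 + (5*1)*(-2))²)² = ((-1 + 5*(-2))²)² = ((-1 - 10)²)² = ((-11)²)² = 121² = 14641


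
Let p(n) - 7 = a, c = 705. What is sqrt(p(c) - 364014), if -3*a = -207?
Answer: I*sqrt(363938) ≈ 603.27*I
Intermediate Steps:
a = 69 (a = -1/3*(-207) = 69)
p(n) = 76 (p(n) = 7 + 69 = 76)
sqrt(p(c) - 364014) = sqrt(76 - 364014) = sqrt(-363938) = I*sqrt(363938)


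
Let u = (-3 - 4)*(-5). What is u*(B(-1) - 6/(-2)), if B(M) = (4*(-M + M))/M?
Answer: 105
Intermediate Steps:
B(M) = 0 (B(M) = (4*0)/M = 0/M = 0)
u = 35 (u = -7*(-5) = 35)
u*(B(-1) - 6/(-2)) = 35*(0 - 6/(-2)) = 35*(0 - 6*(-½)) = 35*(0 + 3) = 35*3 = 105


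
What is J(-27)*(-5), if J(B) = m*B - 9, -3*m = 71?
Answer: -3150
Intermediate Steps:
m = -71/3 (m = -⅓*71 = -71/3 ≈ -23.667)
J(B) = -9 - 71*B/3 (J(B) = -71*B/3 - 9 = -9 - 71*B/3)
J(-27)*(-5) = (-9 - 71/3*(-27))*(-5) = (-9 + 639)*(-5) = 630*(-5) = -3150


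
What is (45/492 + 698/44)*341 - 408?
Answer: 825361/164 ≈ 5032.7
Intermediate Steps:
(45/492 + 698/44)*341 - 408 = (45*(1/492) + 698*(1/44))*341 - 408 = (15/164 + 349/22)*341 - 408 = (28783/1804)*341 - 408 = 892273/164 - 408 = 825361/164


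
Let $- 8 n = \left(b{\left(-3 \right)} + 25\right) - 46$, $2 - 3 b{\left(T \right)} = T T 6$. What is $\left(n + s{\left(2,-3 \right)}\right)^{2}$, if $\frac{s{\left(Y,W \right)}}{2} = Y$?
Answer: $\frac{44521}{576} \approx 77.293$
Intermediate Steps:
$b{\left(T \right)} = \frac{2}{3} - 2 T^{2}$ ($b{\left(T \right)} = \frac{2}{3} - \frac{T T 6}{3} = \frac{2}{3} - \frac{T^{2} \cdot 6}{3} = \frac{2}{3} - \frac{6 T^{2}}{3} = \frac{2}{3} - 2 T^{2}$)
$s{\left(Y,W \right)} = 2 Y$
$n = \frac{115}{24}$ ($n = - \frac{\left(\left(\frac{2}{3} - 2 \left(-3\right)^{2}\right) + 25\right) - 46}{8} = - \frac{\left(\left(\frac{2}{3} - 18\right) + 25\right) - 46}{8} = - \frac{\left(- \frac{52}{3} + 25\right) - 46}{8} = - \frac{\frac{23}{3} - 46}{8} = \left(- \frac{1}{8}\right) \left(- \frac{115}{3}\right) = \frac{115}{24} \approx 4.7917$)
$\left(n + s{\left(2,-3 \right)}\right)^{2} = \left(\frac{115}{24} + 2 \cdot 2\right)^{2} = \left(\frac{115}{24} + 4\right)^{2} = \left(\frac{211}{24}\right)^{2} = \frac{44521}{576}$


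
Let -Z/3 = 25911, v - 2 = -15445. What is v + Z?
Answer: -93176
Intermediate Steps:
v = -15443 (v = 2 - 15445 = -15443)
Z = -77733 (Z = -3*25911 = -77733)
v + Z = -15443 - 77733 = -93176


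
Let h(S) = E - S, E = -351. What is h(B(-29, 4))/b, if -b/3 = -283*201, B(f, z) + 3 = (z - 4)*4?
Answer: -116/56883 ≈ -0.0020393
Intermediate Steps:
B(f, z) = -19 + 4*z (B(f, z) = -3 + (z - 4)*4 = -3 + (-4 + z)*4 = -3 + (-16 + 4*z) = -19 + 4*z)
h(S) = -351 - S
b = 170649 (b = -(-849)*201 = -3*(-56883) = 170649)
h(B(-29, 4))/b = (-351 - (-19 + 4*4))/170649 = (-351 - (-19 + 16))*(1/170649) = (-351 - 1*(-3))*(1/170649) = (-351 + 3)*(1/170649) = -348*1/170649 = -116/56883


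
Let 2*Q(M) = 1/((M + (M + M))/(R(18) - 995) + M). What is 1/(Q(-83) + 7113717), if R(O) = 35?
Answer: 26477/188349884849 ≈ 1.4057e-7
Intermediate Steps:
Q(M) = 160/(319*M) (Q(M) = 1/(2*((M + (M + M))/(35 - 995) + M)) = 1/(2*((M + 2*M)/(-960) + M)) = 1/(2*((3*M)*(-1/960) + M)) = 1/(2*(-M/320 + M)) = 1/(2*((319*M/320))) = (320/(319*M))/2 = 160/(319*M))
1/(Q(-83) + 7113717) = 1/((160/319)/(-83) + 7113717) = 1/((160/319)*(-1/83) + 7113717) = 1/(-160/26477 + 7113717) = 1/(188349884849/26477) = 26477/188349884849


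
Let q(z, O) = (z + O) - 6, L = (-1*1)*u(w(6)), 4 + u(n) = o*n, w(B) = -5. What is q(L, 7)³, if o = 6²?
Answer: 6331625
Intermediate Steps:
o = 36
u(n) = -4 + 36*n
L = 184 (L = (-1*1)*(-4 + 36*(-5)) = -(-4 - 180) = -1*(-184) = 184)
q(z, O) = -6 + O + z (q(z, O) = (O + z) - 6 = -6 + O + z)
q(L, 7)³ = (-6 + 7 + 184)³ = 185³ = 6331625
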